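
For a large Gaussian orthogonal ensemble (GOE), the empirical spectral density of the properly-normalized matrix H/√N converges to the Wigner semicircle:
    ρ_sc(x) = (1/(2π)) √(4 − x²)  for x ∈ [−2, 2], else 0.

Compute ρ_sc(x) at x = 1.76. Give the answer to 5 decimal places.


ρ_sc(x) = (1/(2π)) √(4 − x²). With x = 1.76:
  4 − x² = 4 − (1.76)² = 4 − 3.097600 = 0.902400.
  √(4 − x²) = 0.949947.
  1/(2π) = 0.159155.
  ρ_sc(1.76) = 0.159155 · 0.949947 = 0.151189.

Rounded to 5 decimal places: ρ_sc(1.76) ≈ 0.15119.


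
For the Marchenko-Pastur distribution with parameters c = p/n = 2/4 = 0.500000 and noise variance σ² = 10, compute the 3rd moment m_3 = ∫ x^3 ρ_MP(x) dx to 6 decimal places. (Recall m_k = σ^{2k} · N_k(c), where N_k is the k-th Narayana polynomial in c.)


E[X³] = σ⁶ (1 + 3c + c²) (third MP moment). With σ² = 10 (so σ⁶ = 1000) and c = 2/4 = 0.500000: E[X³] = 1000 · (1 + 3·0.500000 + (0.500000)²) = 1000 · 2.750000.

So E[X^3] = 2750.000000.


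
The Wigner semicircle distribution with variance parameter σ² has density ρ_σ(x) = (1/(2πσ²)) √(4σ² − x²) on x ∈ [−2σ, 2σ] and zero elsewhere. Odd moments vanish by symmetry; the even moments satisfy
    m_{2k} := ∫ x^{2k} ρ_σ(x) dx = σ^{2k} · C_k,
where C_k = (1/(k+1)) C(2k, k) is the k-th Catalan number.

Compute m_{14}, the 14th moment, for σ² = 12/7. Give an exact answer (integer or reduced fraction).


By the scaled semicircle moment identity, m_{2k} = σ^{2k} · C_k with k = 7.
C_7 = (1/(k+1)) · C(2k, k) = (1/8) · C(14, 7) = (1/8) · 3432 = 429.
σ^{2k} = (σ²)^k = (12/7)^7 = 35831808/823543.

Therefore m_{14} = σ^{14} · C_7 = (35831808/823543) · 429 = 15371845632/823543.


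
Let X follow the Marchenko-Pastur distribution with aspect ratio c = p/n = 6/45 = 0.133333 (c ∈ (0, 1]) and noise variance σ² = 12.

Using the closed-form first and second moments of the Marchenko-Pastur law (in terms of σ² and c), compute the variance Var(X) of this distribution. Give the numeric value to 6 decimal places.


Recall the MP moments m_1 = E[X] = σ² and m_2 = E[X²] = σ⁴ (1 + c).
m_1 = E[X] = σ² = 12, so m_1² = 144.
m_2 = E[X²] = σ⁴ (1 + c) = 144 · (1 + 0.133333) = 144 · 1.133333 = 163.200000.
(Note m_2 − m_1² simplifies to c · σ⁴ = 0.133333 · 144.)

Var(X) = m_2 − m_1² = 163.200000 − 144 = 19.200000.


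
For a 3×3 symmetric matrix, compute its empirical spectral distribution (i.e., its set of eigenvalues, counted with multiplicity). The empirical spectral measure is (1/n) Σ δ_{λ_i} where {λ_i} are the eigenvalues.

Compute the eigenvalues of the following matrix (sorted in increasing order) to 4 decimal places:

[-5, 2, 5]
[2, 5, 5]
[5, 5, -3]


Since M is real symmetric, all three eigenvalues are real; they are the roots of det(λI − M) = λ³ − (tr M) λ² + s λ − det M, where s is the sum of the principal 2×2 minors.
tr M = -5 + 5 + (-3) = -3.
s = ((-5)·5 − 2²) + ((-5)·(-3) − 5²) + (5·(-3) − 5²) = -29 + (-10) + (-40) = -79.
det M (expand along row 1) = (-5)·(-40) − 2·(-31) + 5·(-15) = 187.
Characteristic polynomial: λ³ + 3λ² − 79λ − 187 = 0.
Substitute λ = y + (tr M)/3 = y − 1.000000 to remove the quadratic term: y³ + p·y + q = 0 with p = s − (tr M)²/3 = -82.000000 and q = −2(tr M)³/27 + (tr M)·s/3 − det M = -106.000000.
Three real roots ⇒ use the trigonometric (Viète) form: r = 2√(−p/3) = 10.456258, φ = arccos(3q/(p·r)) = arccos(0.370883) = 1.190837 rad.
y_k = r·cos(φ/3 − 2πk/3) for k = 0, 1, 2 gives y = 9.643244, -1.320781, -8.322463.
λ_k = y_k − 1.000000 gives λ = 8.6432, -2.3208, -9.3225 (check: the sum is -3.0000 = tr M).

Eigenvalues sorted in increasing order: [-9.3225, -2.3208, 8.6432].


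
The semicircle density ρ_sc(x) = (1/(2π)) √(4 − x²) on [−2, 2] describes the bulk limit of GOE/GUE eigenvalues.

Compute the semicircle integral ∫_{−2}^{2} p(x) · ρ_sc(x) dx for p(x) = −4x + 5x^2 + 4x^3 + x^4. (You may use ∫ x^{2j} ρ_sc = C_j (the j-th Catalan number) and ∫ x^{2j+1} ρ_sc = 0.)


Write p(x) = Σ a_i x^i, split into monomials and integrate each against ρ_sc separately.
Using ∫ x^{2j} ρ_sc = C_j = (1/(j+1)) C(2j, j) (Catalan numbers) and ∫ x^{2j+1} ρ_sc = 0 (odd monomials vanish by symmetry):
  i = 1 (odd): ∫ x^1 ρ_sc = 0 (vanishes)
  i = 2 (even): a_2 · C_{1} = 5 · 1 = 5
  i = 3 (odd): ∫ x^3 ρ_sc = 0 (vanishes)
  i = 4 (even): a_4 · C_{2} = 1 · 2 = 2

Summing the contributions: ∫_{−2}^{2} p(x) ρ_sc(x) dx = 5 + 2 = 7.


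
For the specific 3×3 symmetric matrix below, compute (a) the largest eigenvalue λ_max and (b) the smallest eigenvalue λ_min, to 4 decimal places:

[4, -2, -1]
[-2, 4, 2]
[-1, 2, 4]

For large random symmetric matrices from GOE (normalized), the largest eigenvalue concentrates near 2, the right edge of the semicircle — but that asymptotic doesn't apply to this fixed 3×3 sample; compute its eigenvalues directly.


Since M is real symmetric, all three eigenvalues are real; they are the roots of det(λI − M) = λ³ − (tr M) λ² + s λ − det M, where s is the sum of the principal 2×2 minors.
tr M = 4 + 4 + 4 = 12.
s = (4·4 − (-2)²) + (4·4 − (-1)²) + (4·4 − 2²) = 12 + 15 + 12 = 39.
det M (expand along row 1) = 4·12 − (-2)·(-6) + (-1)·0 = 36.
Characteristic polynomial: λ³ − 12λ² + 39λ − 36 = 0.
Substitute λ = y + (tr M)/3 = y + 4.000000 to remove the quadratic term: y³ + p·y + q = 0 with p = s − (tr M)²/3 = -9.000000 and q = −2(tr M)³/27 + (tr M)·s/3 − det M = -8.000000.
Three real roots ⇒ use the trigonometric (Viète) form: r = 2√(−p/3) = 3.464102, φ = arccos(3q/(p·r)) = arccos(0.769800) = 0.692268 rad.
y_k = r·cos(φ/3 − 2πk/3) for k = 0, 1, 2 gives y = 3.372281, -1.000000, -2.372281.
λ_k = y_k + 4.000000 gives λ = 7.3723, 3.0000, 1.6277 (check: the sum is 12.0000 = tr M).

Hence λ_max = 7.3723 and λ_min = 1.6277.


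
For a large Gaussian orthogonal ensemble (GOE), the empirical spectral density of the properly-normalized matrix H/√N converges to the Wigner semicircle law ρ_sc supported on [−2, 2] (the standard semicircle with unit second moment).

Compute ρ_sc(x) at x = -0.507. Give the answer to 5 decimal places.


ρ_sc(x) = (1/(2π)) √(4 − x²). With x = -0.507:
  4 − x² = 4 − (-0.507)² = 4 − 0.257049 = 3.742951.
  √(4 − x²) = 1.934671.
  1/(2π) = 0.159155.
  ρ_sc(-0.507) = 0.159155 · 1.934671 = 0.307912.

Rounded to 5 decimal places: ρ_sc(-0.507) ≈ 0.30791.


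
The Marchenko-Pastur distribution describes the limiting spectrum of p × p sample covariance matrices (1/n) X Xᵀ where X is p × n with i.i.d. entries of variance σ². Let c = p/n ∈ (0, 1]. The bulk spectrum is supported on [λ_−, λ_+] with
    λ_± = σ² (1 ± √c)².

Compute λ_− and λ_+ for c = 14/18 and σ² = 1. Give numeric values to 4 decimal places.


c = 14/18 = 0.777778; √c = 0.881917.
λ_− = σ² (1 − √c)² = 1 · (1 − 0.881917)² = 1 · (0.118083)² = 0.013944.
λ_+ = σ² (1 + √c)² = 1 · (1 + 0.881917)² = 1 · (1.881917)² = 3.541612.

Rounded to 4 decimal places: λ_− ≈ 0.0139, λ_+ ≈ 3.5416.


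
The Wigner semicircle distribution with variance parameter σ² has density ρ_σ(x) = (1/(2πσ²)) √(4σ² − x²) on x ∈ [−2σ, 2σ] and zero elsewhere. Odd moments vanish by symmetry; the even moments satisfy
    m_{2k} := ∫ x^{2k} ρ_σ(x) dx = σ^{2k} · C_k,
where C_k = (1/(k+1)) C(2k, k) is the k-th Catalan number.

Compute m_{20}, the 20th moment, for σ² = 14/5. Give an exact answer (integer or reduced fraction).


By the scaled semicircle moment identity, m_{2k} = σ^{2k} · C_k with k = 10.
C_10 = (1/(k+1)) · C(2k, k) = (1/11) · C(20, 10) = (1/11) · 184756 = 16796.
σ^{2k} = (σ²)^k = (14/5)^10 = 289254654976/9765625.

Therefore m_{20} = σ^{20} · C_10 = (289254654976/9765625) · 16796 = 4858321184976896/9765625.


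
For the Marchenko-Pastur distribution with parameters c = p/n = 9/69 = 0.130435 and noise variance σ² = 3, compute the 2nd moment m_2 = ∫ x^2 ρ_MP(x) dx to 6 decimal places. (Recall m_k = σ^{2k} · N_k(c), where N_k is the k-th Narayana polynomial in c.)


E[X²] = σ⁴ (1 + c) (second MP moment). With σ² = 3 (so σ⁴ = 9) and c = 9/69 = 0.130435: E[X²] = 9 · (1 + 0.130435) = 9 · 1.130435.

So E[X^2] = 10.173913.


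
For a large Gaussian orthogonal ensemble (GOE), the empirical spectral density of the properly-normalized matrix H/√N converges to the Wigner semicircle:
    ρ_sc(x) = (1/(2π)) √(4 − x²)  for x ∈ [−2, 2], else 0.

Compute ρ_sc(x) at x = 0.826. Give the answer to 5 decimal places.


ρ_sc(x) = (1/(2π)) √(4 − x²). With x = 0.826:
  4 − x² = 4 − (0.826)² = 4 − 0.682276 = 3.317724.
  √(4 − x²) = 1.821462.
  1/(2π) = 0.159155.
  ρ_sc(0.826) = 0.159155 · 1.821462 = 0.289895.

Rounded to 5 decimal places: ρ_sc(0.826) ≈ 0.28989.


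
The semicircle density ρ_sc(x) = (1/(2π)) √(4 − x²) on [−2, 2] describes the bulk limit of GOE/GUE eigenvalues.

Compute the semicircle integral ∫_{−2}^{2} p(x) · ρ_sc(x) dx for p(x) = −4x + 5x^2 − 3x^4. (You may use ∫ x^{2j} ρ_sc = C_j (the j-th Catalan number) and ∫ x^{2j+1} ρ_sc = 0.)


Write p(x) = Σ a_i x^i, split into monomials and integrate each against ρ_sc separately.
Using ∫ x^{2j} ρ_sc = C_j = (1/(j+1)) C(2j, j) (Catalan numbers) and ∫ x^{2j+1} ρ_sc = 0 (odd monomials vanish by symmetry):
  i = 1 (odd): ∫ x^1 ρ_sc = 0 (vanishes)
  i = 2 (even): a_2 · C_{1} = 5 · 1 = 5
  i = 4 (even): a_4 · C_{2} = -3 · 2 = -6

Summing the contributions: ∫_{−2}^{2} p(x) ρ_sc(x) dx = 5 + (-6) = -1.


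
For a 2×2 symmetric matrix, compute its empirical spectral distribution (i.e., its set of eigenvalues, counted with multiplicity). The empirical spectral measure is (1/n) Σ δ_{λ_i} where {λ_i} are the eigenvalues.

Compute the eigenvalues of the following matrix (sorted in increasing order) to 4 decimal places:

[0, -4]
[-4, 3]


Since M is real symmetric, both eigenvalues are real; they are the roots of det(λI − M) = λ² − (tr M) λ + det M.
tr M = 0 + 3 = 3.
det M = 0·3 − (-4)² = 0 − 16 = -16.
Characteristic polynomial: λ² − 3λ − 16 = 0.
Discriminant Δ = (tr M)² − 4·det M = 9 − (-64) = 73; √Δ = 8.544004.
λ = (tr M ± √Δ)/2 = (3 ± 8.544004)/2, giving (tr M − √Δ)/2 = -2.7720 and (tr M + √Δ)/2 = 5.7720.

Eigenvalues sorted in increasing order: [-2.7720, 5.7720].


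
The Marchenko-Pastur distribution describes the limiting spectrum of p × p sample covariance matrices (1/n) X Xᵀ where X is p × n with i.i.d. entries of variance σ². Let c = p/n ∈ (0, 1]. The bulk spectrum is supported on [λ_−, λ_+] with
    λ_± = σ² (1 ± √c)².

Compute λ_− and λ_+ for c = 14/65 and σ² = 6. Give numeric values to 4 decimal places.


c = 14/65 = 0.215385; √c = 0.464095.
λ_− = σ² (1 − √c)² = 6 · (1 − 0.464095)² = 6 · (0.535905)² = 1.723162.
λ_+ = σ² (1 + √c)² = 6 · (1 + 0.464095)² = 6 · (1.464095)² = 12.861453.

Rounded to 4 decimal places: λ_− ≈ 1.7232, λ_+ ≈ 12.8615.


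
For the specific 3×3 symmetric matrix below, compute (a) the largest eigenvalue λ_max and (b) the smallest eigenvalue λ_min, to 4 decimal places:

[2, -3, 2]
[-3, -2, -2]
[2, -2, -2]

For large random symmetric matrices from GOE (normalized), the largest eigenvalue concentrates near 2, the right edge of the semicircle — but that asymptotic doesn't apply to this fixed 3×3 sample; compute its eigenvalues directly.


Since M is real symmetric, all three eigenvalues are real; they are the roots of det(λI − M) = λ³ − (tr M) λ² + s λ − det M, where s is the sum of the principal 2×2 minors.
tr M = 2 + (-2) + (-2) = -2.
s = (2·(-2) − (-3)²) + (2·(-2) − 2²) + ((-2)·(-2) − (-2)²) = -13 + (-8) + 0 = -21.
det M (expand along row 1) = 2·0 − (-3)·10 + 2·10 = 50.
Characteristic polynomial: λ³ + 2λ² − 21λ − 50 = 0.
Substitute λ = y + (tr M)/3 = y − 0.666667 to remove the quadratic term: y³ + p·y + q = 0 with p = s − (tr M)²/3 = -22.333333 and q = −2(tr M)³/27 + (tr M)·s/3 − det M = -35.407407.
Three real roots ⇒ use the trigonometric (Viète) form: r = 2√(−p/3) = 5.456902, φ = arccos(3q/(p·r)) = arccos(0.871597) = 0.512346 rad.
y_k = r·cos(φ/3 − 2πk/3) for k = 0, 1, 2 gives y = 5.377516, -1.885592, -3.491924.
λ_k = y_k − 0.666667 gives λ = 4.7108, -2.5523, -4.1586 (check: the sum is -2.0000 = tr M).

Hence λ_max = 4.7108 and λ_min = -4.1586.


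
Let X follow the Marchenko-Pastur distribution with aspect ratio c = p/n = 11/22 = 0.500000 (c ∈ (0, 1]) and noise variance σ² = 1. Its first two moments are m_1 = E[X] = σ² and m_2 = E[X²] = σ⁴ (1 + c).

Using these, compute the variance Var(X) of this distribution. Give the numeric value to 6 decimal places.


m_1 = E[X] = σ² = 1, so m_1² = 1.
m_2 = E[X²] = σ⁴ (1 + c) = 1 · (1 + 0.500000) = 1 · 1.500000 = 1.500000.
(Note m_2 − m_1² simplifies to c · σ⁴ = 0.500000 · 1.)

Var(X) = m_2 − m_1² = 1.500000 − 1 = 0.500000.


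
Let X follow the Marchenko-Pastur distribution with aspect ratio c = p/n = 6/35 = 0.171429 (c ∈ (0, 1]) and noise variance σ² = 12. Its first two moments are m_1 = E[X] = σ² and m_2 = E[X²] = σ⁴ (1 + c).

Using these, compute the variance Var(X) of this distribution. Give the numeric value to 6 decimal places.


m_1 = E[X] = σ² = 12, so m_1² = 144.
m_2 = E[X²] = σ⁴ (1 + c) = 144 · (1 + 0.171429) = 144 · 1.171429 = 168.685714.
(Note m_2 − m_1² simplifies to c · σ⁴ = 0.171429 · 144.)

Var(X) = m_2 − m_1² = 168.685714 − 144 = 24.685714.


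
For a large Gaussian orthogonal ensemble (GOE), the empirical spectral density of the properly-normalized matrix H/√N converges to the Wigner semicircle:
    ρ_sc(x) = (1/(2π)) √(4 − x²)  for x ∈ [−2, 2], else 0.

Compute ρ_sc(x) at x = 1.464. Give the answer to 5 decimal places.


ρ_sc(x) = (1/(2π)) √(4 − x²). With x = 1.464:
  4 − x² = 4 − (1.464)² = 4 − 2.143296 = 1.856704.
  √(4 − x²) = 1.362609.
  1/(2π) = 0.159155.
  ρ_sc(1.464) = 0.159155 · 1.362609 = 0.216866.

Rounded to 5 decimal places: ρ_sc(1.464) ≈ 0.21687.


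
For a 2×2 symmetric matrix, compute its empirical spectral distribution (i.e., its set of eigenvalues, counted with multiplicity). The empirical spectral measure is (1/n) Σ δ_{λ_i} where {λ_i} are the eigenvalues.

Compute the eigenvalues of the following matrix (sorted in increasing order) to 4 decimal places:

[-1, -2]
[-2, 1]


Since M is real symmetric, both eigenvalues are real; they are the roots of det(λI − M) = λ² − (tr M) λ + det M.
tr M = -1 + 1 = 0.
det M = (-1)·1 − (-2)² = -1 − 4 = -5.
Characteristic polynomial: λ² − 5 = 0.
Discriminant Δ = (tr M)² − 4·det M = 0 − (-20) = 20; √Δ = 4.472136.
λ = (tr M ± √Δ)/2 = (0 ± 4.472136)/2, giving (tr M − √Δ)/2 = -2.2361 and (tr M + √Δ)/2 = 2.2361.

Eigenvalues sorted in increasing order: [-2.2361, 2.2361].


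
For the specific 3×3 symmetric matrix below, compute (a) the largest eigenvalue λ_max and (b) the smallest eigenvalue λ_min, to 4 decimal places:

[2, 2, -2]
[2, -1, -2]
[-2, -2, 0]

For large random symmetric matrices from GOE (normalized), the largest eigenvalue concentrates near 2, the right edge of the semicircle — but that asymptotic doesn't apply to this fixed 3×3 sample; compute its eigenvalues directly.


Since M is real symmetric, all three eigenvalues are real; they are the roots of det(λI − M) = λ³ − (tr M) λ² + s λ − det M, where s is the sum of the principal 2×2 minors.
tr M = 2 + (-1) + 0 = 1.
s = (2·(-1) − 2²) + (2·0 − (-2)²) + ((-1)·0 − (-2)²) = -6 + (-4) + (-4) = -14.
det M (expand along row 1) = 2·(-4) − 2·(-4) + (-2)·(-6) = 12.
Characteristic polynomial: λ³ − λ² − 14λ − 12 = 0.
Substitute λ = y + (tr M)/3 = y + 0.333333 to remove the quadratic term: y³ + p·y + q = 0 with p = s − (tr M)²/3 = -14.333333 and q = −2(tr M)³/27 + (tr M)·s/3 − det M = -16.740741.
Three real roots ⇒ use the trigonometric (Viète) form: r = 2√(−p/3) = 4.371626, φ = arccos(3q/(p·r)) = arccos(0.801504) = 0.640990 rad.
y_k = r·cos(φ/3 − 2πk/3) for k = 0, 1, 2 gives y = 4.272218, -1.333333, -2.938885.
λ_k = y_k + 0.333333 gives λ = 4.6056, -1.0000, -2.6056 (check: the sum is 1.0000 = tr M).

Hence λ_max = 4.6056 and λ_min = -2.6056.


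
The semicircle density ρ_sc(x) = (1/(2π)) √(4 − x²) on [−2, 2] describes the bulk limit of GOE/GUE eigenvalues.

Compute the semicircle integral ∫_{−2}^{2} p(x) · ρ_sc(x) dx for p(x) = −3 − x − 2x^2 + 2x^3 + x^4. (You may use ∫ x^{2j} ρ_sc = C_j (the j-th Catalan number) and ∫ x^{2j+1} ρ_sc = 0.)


Write p(x) = Σ a_i x^i, split into monomials and integrate each against ρ_sc separately.
Using ∫ x^{2j} ρ_sc = C_j = (1/(j+1)) C(2j, j) (Catalan numbers) and ∫ x^{2j+1} ρ_sc = 0 (odd monomials vanish by symmetry):
  i = 0 (even): a_0 · C_{0} = -3 · 1 = -3
  i = 1 (odd): ∫ x^1 ρ_sc = 0 (vanishes)
  i = 2 (even): a_2 · C_{1} = -2 · 1 = -2
  i = 3 (odd): ∫ x^3 ρ_sc = 0 (vanishes)
  i = 4 (even): a_4 · C_{2} = 1 · 2 = 2

Summing the contributions: ∫_{−2}^{2} p(x) ρ_sc(x) dx = (-3) + (-2) + 2 = -3.


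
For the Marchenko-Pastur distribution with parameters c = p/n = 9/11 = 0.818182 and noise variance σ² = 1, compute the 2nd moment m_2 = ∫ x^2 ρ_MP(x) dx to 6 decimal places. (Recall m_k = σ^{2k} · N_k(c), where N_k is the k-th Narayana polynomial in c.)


E[X²] = σ⁴ (1 + c) (second MP moment). With σ² = 1 (so σ⁴ = 1) and c = 9/11 = 0.818182: E[X²] = 1 · (1 + 0.818182) = 1 · 1.818182.

So E[X^2] = 1.818182.


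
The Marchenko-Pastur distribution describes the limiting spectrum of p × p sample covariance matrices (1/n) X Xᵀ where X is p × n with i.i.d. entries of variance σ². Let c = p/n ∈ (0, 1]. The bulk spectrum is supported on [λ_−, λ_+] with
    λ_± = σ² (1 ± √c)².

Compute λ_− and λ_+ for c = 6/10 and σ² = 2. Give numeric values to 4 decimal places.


c = 6/10 = 0.600000; √c = 0.774597.
λ_− = σ² (1 − √c)² = 2 · (1 − 0.774597)² = 2 · (0.225403)² = 0.101613.
λ_+ = σ² (1 + √c)² = 2 · (1 + 0.774597)² = 2 · (1.774597)² = 6.298387.

Rounded to 4 decimal places: λ_− ≈ 0.1016, λ_+ ≈ 6.2984.


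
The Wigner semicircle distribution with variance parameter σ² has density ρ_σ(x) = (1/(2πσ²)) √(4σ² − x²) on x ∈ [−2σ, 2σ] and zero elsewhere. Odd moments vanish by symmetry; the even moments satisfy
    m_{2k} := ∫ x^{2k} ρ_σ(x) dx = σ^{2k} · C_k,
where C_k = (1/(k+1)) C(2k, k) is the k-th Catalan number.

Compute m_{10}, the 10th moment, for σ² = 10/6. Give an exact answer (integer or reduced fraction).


By the scaled semicircle moment identity, m_{2k} = σ^{2k} · C_k with k = 5.
C_5 = (1/(k+1)) · C(2k, k) = (1/6) · C(10, 5) = (1/6) · 252 = 42.
σ^{2k} = (σ²)^k = (10/6)^5 = 3125/243.

Therefore m_{10} = σ^{10} · C_5 = (3125/243) · 42 = 43750/81.


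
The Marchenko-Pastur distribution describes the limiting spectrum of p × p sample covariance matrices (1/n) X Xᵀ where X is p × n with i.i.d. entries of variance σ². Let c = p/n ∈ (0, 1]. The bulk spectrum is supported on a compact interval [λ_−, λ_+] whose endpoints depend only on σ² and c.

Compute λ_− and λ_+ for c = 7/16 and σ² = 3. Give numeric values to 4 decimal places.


c = 7/16 = 0.437500; √c = 0.661438.
λ_− = σ² (1 − √c)² = 3 · (1 − 0.661438)² = 3 · (0.338562)² = 0.343873.
λ_+ = σ² (1 + √c)² = 3 · (1 + 0.661438)² = 3 · (1.661438)² = 8.281127.

Rounded to 4 decimal places: λ_− ≈ 0.3439, λ_+ ≈ 8.2811.


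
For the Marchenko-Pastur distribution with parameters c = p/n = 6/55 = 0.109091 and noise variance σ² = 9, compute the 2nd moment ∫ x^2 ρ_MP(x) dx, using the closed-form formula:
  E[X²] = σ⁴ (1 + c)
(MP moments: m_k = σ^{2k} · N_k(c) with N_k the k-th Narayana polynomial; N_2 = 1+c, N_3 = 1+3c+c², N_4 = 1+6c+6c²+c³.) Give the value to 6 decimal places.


E[X²] = σ⁴ (1 + c) (second MP moment). With σ² = 9 (so σ⁴ = 81) and c = 6/55 = 0.109091: E[X²] = 81 · (1 + 0.109091) = 81 · 1.109091.

So E[X^2] = 89.836364.


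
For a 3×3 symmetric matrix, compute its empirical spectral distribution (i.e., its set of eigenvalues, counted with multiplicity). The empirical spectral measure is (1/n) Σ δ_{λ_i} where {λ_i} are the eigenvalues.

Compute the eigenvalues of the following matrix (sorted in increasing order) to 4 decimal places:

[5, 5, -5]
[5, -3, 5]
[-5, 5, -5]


Since M is real symmetric, all three eigenvalues are real; they are the roots of det(λI − M) = λ³ − (tr M) λ² + s λ − det M, where s is the sum of the principal 2×2 minors.
tr M = 5 + (-3) + (-5) = -3.
s = (5·(-3) − 5²) + (5·(-5) − (-5)²) + ((-3)·(-5) − 5²) = -40 + (-50) + (-10) = -100.
det M (expand along row 1) = 5·(-10) − 5·0 + (-5)·10 = -100.
Characteristic polynomial: λ³ + 3λ² − 100λ + 100 = 0.
Substitute λ = y + (tr M)/3 = y − 1.000000 to remove the quadratic term: y³ + p·y + q = 0 with p = s − (tr M)²/3 = -103.000000 and q = −2(tr M)³/27 + (tr M)·s/3 − det M = 202.000000.
Three real roots ⇒ use the trigonometric (Viète) form: r = 2√(−p/3) = 11.718931, φ = arccos(3q/(p·r)) = arccos(-0.502051) = 2.096764 rad.
y_k = r·cos(φ/3 − 2πk/3) for k = 0, 1, 2 gives y = 8.971270, 2.044085, -11.015355.
λ_k = y_k − 1.000000 gives λ = 7.9713, 1.0441, -12.0154 (check: the sum is -3.0000 = tr M).

Eigenvalues sorted in increasing order: [-12.0154, 1.0441, 7.9713].


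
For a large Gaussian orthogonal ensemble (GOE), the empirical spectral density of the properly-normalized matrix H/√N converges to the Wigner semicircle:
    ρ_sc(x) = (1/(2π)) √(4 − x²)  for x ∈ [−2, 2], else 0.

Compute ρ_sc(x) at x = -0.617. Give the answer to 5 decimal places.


ρ_sc(x) = (1/(2π)) √(4 − x²). With x = -0.617:
  4 − x² = 4 − (-0.617)² = 4 − 0.380689 = 3.619311.
  √(4 − x²) = 1.902449.
  1/(2π) = 0.159155.
  ρ_sc(-0.617) = 0.159155 · 1.902449 = 0.302784.

Rounded to 5 decimal places: ρ_sc(-0.617) ≈ 0.30278.


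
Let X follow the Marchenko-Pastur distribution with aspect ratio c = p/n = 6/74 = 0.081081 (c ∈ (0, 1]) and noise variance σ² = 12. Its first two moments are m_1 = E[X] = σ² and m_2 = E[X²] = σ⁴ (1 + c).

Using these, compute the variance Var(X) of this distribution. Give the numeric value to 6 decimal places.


m_1 = E[X] = σ² = 12, so m_1² = 144.
m_2 = E[X²] = σ⁴ (1 + c) = 144 · (1 + 0.081081) = 144 · 1.081081 = 155.675676.
(Note m_2 − m_1² simplifies to c · σ⁴ = 0.081081 · 144.)

Var(X) = m_2 − m_1² = 155.675676 − 144 = 11.675676.


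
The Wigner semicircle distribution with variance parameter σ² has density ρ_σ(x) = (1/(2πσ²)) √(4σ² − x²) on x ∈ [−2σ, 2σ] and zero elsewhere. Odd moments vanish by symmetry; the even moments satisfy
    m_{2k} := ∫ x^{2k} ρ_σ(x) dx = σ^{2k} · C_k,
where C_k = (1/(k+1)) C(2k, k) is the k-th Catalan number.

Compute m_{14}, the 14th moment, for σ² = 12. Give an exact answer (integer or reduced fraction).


By the scaled semicircle moment identity, m_{2k} = σ^{2k} · C_k with k = 7.
C_7 = (1/(k+1)) · C(2k, k) = (1/8) · C(14, 7) = (1/8) · 3432 = 429.
σ^{2k} = (σ²)^k = (12)^7 = 35831808.

Therefore m_{14} = σ^{14} · C_7 = 35831808 · 429 = 15371845632.


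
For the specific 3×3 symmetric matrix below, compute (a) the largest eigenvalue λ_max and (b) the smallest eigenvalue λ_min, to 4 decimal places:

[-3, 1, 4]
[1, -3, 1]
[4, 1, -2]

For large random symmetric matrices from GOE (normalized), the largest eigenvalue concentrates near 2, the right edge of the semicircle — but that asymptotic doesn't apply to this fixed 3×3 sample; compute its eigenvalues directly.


Since M is real symmetric, all three eigenvalues are real; they are the roots of det(λI − M) = λ³ − (tr M) λ² + s λ − det M, where s is the sum of the principal 2×2 minors.
tr M = -3 + (-3) + (-2) = -8.
s = ((-3)·(-3) − 1²) + ((-3)·(-2) − 4²) + ((-3)·(-2) − 1²) = 8 + (-10) + 5 = 3.
det M (expand along row 1) = (-3)·5 − 1·(-6) + 4·13 = 43.
Characteristic polynomial: λ³ + 8λ² + 3λ − 43 = 0.
Substitute λ = y + (tr M)/3 = y − 2.666667 to remove the quadratic term: y³ + p·y + q = 0 with p = s − (tr M)²/3 = -18.333333 and q = −2(tr M)³/27 + (tr M)·s/3 − det M = -13.074074.
Three real roots ⇒ use the trigonometric (Viète) form: r = 2√(−p/3) = 4.944132, φ = arccos(3q/(p·r)) = arccos(0.432714) = 1.123296 rad.
y_k = r·cos(φ/3 − 2πk/3) for k = 0, 1, 2 gives y = 4.601581, -0.734769, -3.866812.
λ_k = y_k − 2.666667 gives λ = 1.9349, -3.4014, -6.5335 (check: the sum is -8.0000 = tr M).

Hence λ_max = 1.9349 and λ_min = -6.5335.


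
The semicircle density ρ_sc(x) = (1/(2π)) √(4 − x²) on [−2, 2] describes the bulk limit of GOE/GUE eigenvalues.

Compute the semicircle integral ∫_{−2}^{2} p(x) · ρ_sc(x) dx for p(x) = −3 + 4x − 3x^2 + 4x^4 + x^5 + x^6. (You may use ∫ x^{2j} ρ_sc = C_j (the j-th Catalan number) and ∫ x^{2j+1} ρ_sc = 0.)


Write p(x) = Σ a_i x^i, split into monomials and integrate each against ρ_sc separately.
Using ∫ x^{2j} ρ_sc = C_j = (1/(j+1)) C(2j, j) (Catalan numbers) and ∫ x^{2j+1} ρ_sc = 0 (odd monomials vanish by symmetry):
  i = 0 (even): a_0 · C_{0} = -3 · 1 = -3
  i = 1 (odd): ∫ x^1 ρ_sc = 0 (vanishes)
  i = 2 (even): a_2 · C_{1} = -3 · 1 = -3
  i = 4 (even): a_4 · C_{2} = 4 · 2 = 8
  i = 5 (odd): ∫ x^5 ρ_sc = 0 (vanishes)
  i = 6 (even): a_6 · C_{3} = 1 · 5 = 5

Summing the contributions: ∫_{−2}^{2} p(x) ρ_sc(x) dx = (-3) + (-3) + 8 + 5 = 7.


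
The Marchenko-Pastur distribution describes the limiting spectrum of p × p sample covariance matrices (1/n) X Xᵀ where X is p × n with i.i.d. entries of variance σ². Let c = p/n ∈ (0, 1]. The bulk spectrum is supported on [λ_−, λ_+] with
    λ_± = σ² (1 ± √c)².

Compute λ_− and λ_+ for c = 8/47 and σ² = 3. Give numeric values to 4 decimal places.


c = 8/47 = 0.170213; √c = 0.412568.
λ_− = σ² (1 − √c)² = 3 · (1 − 0.412568)² = 3 · (0.587432)² = 1.035227.
λ_+ = σ² (1 + √c)² = 3 · (1 + 0.412568)² = 3 · (1.412568)² = 5.986049.

Rounded to 4 decimal places: λ_− ≈ 1.0352, λ_+ ≈ 5.9860.


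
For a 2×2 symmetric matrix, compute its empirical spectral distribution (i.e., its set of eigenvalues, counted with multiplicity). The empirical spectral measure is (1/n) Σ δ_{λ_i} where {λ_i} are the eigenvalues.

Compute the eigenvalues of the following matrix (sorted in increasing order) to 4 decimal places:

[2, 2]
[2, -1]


Since M is real symmetric, both eigenvalues are real; they are the roots of det(λI − M) = λ² − (tr M) λ + det M.
tr M = 2 + (-1) = 1.
det M = 2·(-1) − 2² = -2 − 4 = -6.
Characteristic polynomial: λ² − λ − 6 = 0.
Discriminant Δ = (tr M)² − 4·det M = 1 − (-24) = 25; √Δ = 5.000000.
λ = (tr M ± √Δ)/2 = (1 ± 5.000000)/2, giving (tr M − √Δ)/2 = -2.0000 and (tr M + √Δ)/2 = 3.0000.

Eigenvalues sorted in increasing order: [-2.0000, 3.0000].


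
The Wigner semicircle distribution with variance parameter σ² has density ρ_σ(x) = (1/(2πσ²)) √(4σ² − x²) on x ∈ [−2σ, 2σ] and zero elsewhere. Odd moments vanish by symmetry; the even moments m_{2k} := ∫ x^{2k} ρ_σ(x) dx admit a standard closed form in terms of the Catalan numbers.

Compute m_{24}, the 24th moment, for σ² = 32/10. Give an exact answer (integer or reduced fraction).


By the scaled semicircle moment identity, m_{2k} = σ^{2k} · C_k with k = 12.
C_12 = (1/(k+1)) · C(2k, k) = (1/13) · C(24, 12) = (1/13) · 2704156 = 208012.
σ^{2k} = (σ²)^k = (32/10)^12 = 281474976710656/244140625.

Therefore m_{24} = σ^{24} · C_12 = (281474976710656/244140625) · 208012 = 58550172855536975872/244140625.


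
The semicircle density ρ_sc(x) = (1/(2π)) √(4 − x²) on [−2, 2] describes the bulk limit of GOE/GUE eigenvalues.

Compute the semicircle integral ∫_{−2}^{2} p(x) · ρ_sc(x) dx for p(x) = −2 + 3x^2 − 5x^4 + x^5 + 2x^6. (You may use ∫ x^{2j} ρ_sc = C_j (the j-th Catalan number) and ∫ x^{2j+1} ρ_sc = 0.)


Write p(x) = Σ a_i x^i, split into monomials and integrate each against ρ_sc separately.
Using ∫ x^{2j} ρ_sc = C_j = (1/(j+1)) C(2j, j) (Catalan numbers) and ∫ x^{2j+1} ρ_sc = 0 (odd monomials vanish by symmetry):
  i = 0 (even): a_0 · C_{0} = -2 · 1 = -2
  i = 2 (even): a_2 · C_{1} = 3 · 1 = 3
  i = 4 (even): a_4 · C_{2} = -5 · 2 = -10
  i = 5 (odd): ∫ x^5 ρ_sc = 0 (vanishes)
  i = 6 (even): a_6 · C_{3} = 2 · 5 = 10

Summing the contributions: ∫_{−2}^{2} p(x) ρ_sc(x) dx = (-2) + 3 + (-10) + 10 = 1.


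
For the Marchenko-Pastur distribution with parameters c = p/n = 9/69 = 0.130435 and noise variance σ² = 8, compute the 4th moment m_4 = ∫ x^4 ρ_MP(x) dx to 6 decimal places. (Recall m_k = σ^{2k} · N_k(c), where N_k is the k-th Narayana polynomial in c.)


E[X⁴] = σ⁸ (1 + 6c + 6c² + c³) (fourth MP moment). With σ² = 8 (so σ⁸ = 4096) and c = 9/69 = 0.130435: E[X⁴] = 4096 · (1 + 6·0.130435 + 6·(0.130435)² + (0.130435)³) = 4096 · 1.886907.

So E[X^4] = 7728.771924.


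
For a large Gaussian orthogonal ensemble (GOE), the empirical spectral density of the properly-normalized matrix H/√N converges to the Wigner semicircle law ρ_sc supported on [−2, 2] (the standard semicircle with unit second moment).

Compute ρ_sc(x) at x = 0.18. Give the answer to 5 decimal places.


ρ_sc(x) = (1/(2π)) √(4 − x²). With x = 0.18:
  4 − x² = 4 − (0.18)² = 4 − 0.032400 = 3.967600.
  √(4 − x²) = 1.991884.
  1/(2π) = 0.159155.
  ρ_sc(0.18) = 0.159155 · 1.991884 = 0.317018.

Rounded to 5 decimal places: ρ_sc(0.18) ≈ 0.31702.


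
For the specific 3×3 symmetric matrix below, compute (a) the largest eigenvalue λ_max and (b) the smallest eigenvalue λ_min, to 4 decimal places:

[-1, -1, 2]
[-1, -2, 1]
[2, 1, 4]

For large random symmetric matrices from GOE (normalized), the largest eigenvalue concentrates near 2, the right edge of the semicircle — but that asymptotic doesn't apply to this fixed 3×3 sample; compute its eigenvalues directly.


Since M is real symmetric, all three eigenvalues are real; they are the roots of det(λI − M) = λ³ − (tr M) λ² + s λ − det M, where s is the sum of the principal 2×2 minors.
tr M = -1 + (-2) + 4 = 1.
s = ((-1)·(-2) − (-1)²) + ((-1)·4 − 2²) + ((-2)·4 − 1²) = 1 + (-8) + (-9) = -16.
det M (expand along row 1) = (-1)·(-9) − (-1)·(-6) + 2·3 = 9.
Characteristic polynomial: λ³ − λ² − 16λ − 9 = 0.
Substitute λ = y + (tr M)/3 = y + 0.333333 to remove the quadratic term: y³ + p·y + q = 0 with p = s − (tr M)²/3 = -16.333333 and q = −2(tr M)³/27 + (tr M)·s/3 − det M = -14.407407.
Three real roots ⇒ use the trigonometric (Viète) form: r = 2√(−p/3) = 4.666667, φ = arccos(3q/(p·r)) = arccos(0.567055) = 0.967870 rad.
y_k = r·cos(φ/3 − 2πk/3) for k = 0, 1, 2 gives y = 4.425899, -0.931585, -3.494314.
λ_k = y_k + 0.333333 gives λ = 4.7592, -0.5983, -3.1610 (check: the sum is 1.0000 = tr M).

Hence λ_max = 4.7592 and λ_min = -3.1610.


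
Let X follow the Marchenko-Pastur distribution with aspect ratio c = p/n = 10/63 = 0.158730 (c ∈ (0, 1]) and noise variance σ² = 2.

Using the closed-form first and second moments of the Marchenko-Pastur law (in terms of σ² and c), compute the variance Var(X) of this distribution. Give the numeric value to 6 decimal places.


Recall the MP moments m_1 = E[X] = σ² and m_2 = E[X²] = σ⁴ (1 + c).
m_1 = E[X] = σ² = 2, so m_1² = 4.
m_2 = E[X²] = σ⁴ (1 + c) = 4 · (1 + 0.158730) = 4 · 1.158730 = 4.634921.
(Note m_2 − m_1² simplifies to c · σ⁴ = 0.158730 · 4.)

Var(X) = m_2 − m_1² = 4.634921 − 4 = 0.634921.


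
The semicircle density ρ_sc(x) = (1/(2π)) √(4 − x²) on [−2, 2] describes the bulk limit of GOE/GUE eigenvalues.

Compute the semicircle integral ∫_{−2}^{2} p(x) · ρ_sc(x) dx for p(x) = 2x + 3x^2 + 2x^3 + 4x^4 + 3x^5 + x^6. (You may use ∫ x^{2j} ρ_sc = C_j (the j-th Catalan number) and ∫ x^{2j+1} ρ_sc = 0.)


Write p(x) = Σ a_i x^i, split into monomials and integrate each against ρ_sc separately.
Using ∫ x^{2j} ρ_sc = C_j = (1/(j+1)) C(2j, j) (Catalan numbers) and ∫ x^{2j+1} ρ_sc = 0 (odd monomials vanish by symmetry):
  i = 1 (odd): ∫ x^1 ρ_sc = 0 (vanishes)
  i = 2 (even): a_2 · C_{1} = 3 · 1 = 3
  i = 3 (odd): ∫ x^3 ρ_sc = 0 (vanishes)
  i = 4 (even): a_4 · C_{2} = 4 · 2 = 8
  i = 5 (odd): ∫ x^5 ρ_sc = 0 (vanishes)
  i = 6 (even): a_6 · C_{3} = 1 · 5 = 5

Summing the contributions: ∫_{−2}^{2} p(x) ρ_sc(x) dx = 3 + 8 + 5 = 16.


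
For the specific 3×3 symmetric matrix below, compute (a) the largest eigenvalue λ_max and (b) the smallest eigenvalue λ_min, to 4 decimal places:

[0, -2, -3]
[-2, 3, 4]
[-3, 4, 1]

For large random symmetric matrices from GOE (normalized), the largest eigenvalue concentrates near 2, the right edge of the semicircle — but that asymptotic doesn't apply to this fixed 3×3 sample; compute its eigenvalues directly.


Since M is real symmetric, all three eigenvalues are real; they are the roots of det(λI − M) = λ³ − (tr M) λ² + s λ − det M, where s is the sum of the principal 2×2 minors.
tr M = 0 + 3 + 1 = 4.
s = (0·3 − (-2)²) + (0·1 − (-3)²) + (3·1 − 4²) = -4 + (-9) + (-13) = -26.
det M (expand along row 1) = 0·(-13) − (-2)·10 + (-3)·1 = 17.
Characteristic polynomial: λ³ − 4λ² − 26λ − 17 = 0.
Substitute λ = y + (tr M)/3 = y + 1.333333 to remove the quadratic term: y³ + p·y + q = 0 with p = s − (tr M)²/3 = -31.333333 and q = −2(tr M)³/27 + (tr M)·s/3 − det M = -56.407407.
Three real roots ⇒ use the trigonometric (Viète) form: r = 2√(−p/3) = 6.463573, φ = arccos(3q/(p·r)) = arccos(0.835561) = 0.581643 rad.
y_k = r·cos(φ/3 − 2πk/3) for k = 0, 1, 2 gives y = 6.342471, -2.092749, -4.249721.
λ_k = y_k + 1.333333 gives λ = 7.6758, -0.7594, -2.9164 (check: the sum is 4.0000 = tr M).

Hence λ_max = 7.6758 and λ_min = -2.9164.


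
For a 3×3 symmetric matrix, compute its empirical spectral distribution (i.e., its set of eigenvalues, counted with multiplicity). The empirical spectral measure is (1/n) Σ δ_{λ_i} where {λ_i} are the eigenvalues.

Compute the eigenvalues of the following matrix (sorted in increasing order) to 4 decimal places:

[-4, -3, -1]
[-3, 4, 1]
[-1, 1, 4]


Since M is real symmetric, all three eigenvalues are real; they are the roots of det(λI − M) = λ³ − (tr M) λ² + s λ − det M, where s is the sum of the principal 2×2 minors.
tr M = -4 + 4 + 4 = 4.
s = ((-4)·4 − (-3)²) + ((-4)·4 − (-1)²) + (4·4 − 1²) = -25 + (-17) + 15 = -27.
det M (expand along row 1) = (-4)·15 − (-3)·(-11) + (-1)·1 = -94.
Characteristic polynomial: λ³ − 4λ² − 27λ + 94 = 0.
Substitute λ = y + (tr M)/3 = y + 1.333333 to remove the quadratic term: y³ + p·y + q = 0 with p = s − (tr M)²/3 = -32.333333 and q = −2(tr M)³/27 + (tr M)·s/3 − det M = 53.259259.
Three real roots ⇒ use the trigonometric (Viète) form: r = 2√(−p/3) = 6.565905, φ = arccos(3q/(p·r)) = arccos(-0.752612) = 2.422817 rad.
y_k = r·cos(φ/3 − 2πk/3) for k = 0, 1, 2 gives y = 4.538555, 1.839794, -6.378349.
λ_k = y_k + 1.333333 gives λ = 5.8719, 3.1731, -5.0450 (check: the sum is 4.0000 = tr M).

Eigenvalues sorted in increasing order: [-5.0450, 3.1731, 5.8719].


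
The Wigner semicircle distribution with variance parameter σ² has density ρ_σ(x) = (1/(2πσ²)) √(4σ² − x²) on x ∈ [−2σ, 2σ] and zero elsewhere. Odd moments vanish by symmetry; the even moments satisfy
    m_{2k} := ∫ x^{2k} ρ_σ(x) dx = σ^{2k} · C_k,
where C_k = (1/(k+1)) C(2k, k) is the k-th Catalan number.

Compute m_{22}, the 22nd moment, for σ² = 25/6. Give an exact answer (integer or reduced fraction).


By the scaled semicircle moment identity, m_{2k} = σ^{2k} · C_k with k = 11.
C_11 = (1/(k+1)) · C(2k, k) = (1/12) · C(22, 11) = (1/12) · 705432 = 58786.
σ^{2k} = (σ²)^k = (25/6)^11 = 2384185791015625/362797056.

Therefore m_{22} = σ^{22} · C_11 = (2384185791015625/362797056) · 58786 = 70078372955322265625/181398528.


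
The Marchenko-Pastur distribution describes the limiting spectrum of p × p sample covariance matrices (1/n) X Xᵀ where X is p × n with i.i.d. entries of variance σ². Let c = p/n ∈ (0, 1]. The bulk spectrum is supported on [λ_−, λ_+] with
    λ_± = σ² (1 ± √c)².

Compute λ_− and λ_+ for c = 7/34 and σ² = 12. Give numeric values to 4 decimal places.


c = 7/34 = 0.205882; √c = 0.453743.
λ_− = σ² (1 − √c)² = 12 · (1 − 0.453743)² = 12 · (0.546257)² = 3.580766.
λ_+ = σ² (1 + √c)² = 12 · (1 + 0.453743)² = 12 · (1.453743)² = 25.360411.

Rounded to 4 decimal places: λ_− ≈ 3.5808, λ_+ ≈ 25.3604.


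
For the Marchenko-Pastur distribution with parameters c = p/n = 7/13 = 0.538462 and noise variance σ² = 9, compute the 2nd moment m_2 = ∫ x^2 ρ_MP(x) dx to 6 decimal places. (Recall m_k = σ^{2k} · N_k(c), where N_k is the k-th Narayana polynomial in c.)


E[X²] = σ⁴ (1 + c) (second MP moment). With σ² = 9 (so σ⁴ = 81) and c = 7/13 = 0.538462: E[X²] = 81 · (1 + 0.538462) = 81 · 1.538462.

So E[X^2] = 124.615385.


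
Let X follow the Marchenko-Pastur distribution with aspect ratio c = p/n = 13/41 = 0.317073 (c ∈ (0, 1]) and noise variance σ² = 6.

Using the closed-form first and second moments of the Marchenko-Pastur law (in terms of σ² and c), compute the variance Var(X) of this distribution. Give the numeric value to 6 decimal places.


Recall the MP moments m_1 = E[X] = σ² and m_2 = E[X²] = σ⁴ (1 + c).
m_1 = E[X] = σ² = 6, so m_1² = 36.
m_2 = E[X²] = σ⁴ (1 + c) = 36 · (1 + 0.317073) = 36 · 1.317073 = 47.414634.
(Note m_2 − m_1² simplifies to c · σ⁴ = 0.317073 · 36.)

Var(X) = m_2 − m_1² = 47.414634 − 36 = 11.414634.


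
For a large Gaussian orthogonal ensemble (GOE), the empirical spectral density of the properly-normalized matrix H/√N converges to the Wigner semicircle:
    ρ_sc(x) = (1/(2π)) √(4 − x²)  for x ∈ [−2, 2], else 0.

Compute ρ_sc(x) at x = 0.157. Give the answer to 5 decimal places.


ρ_sc(x) = (1/(2π)) √(4 − x²). With x = 0.157:
  4 − x² = 4 − (0.157)² = 4 − 0.024649 = 3.975351.
  √(4 − x²) = 1.993828.
  1/(2π) = 0.159155.
  ρ_sc(0.157) = 0.159155 · 1.993828 = 0.317328.

Rounded to 5 decimal places: ρ_sc(0.157) ≈ 0.31733.


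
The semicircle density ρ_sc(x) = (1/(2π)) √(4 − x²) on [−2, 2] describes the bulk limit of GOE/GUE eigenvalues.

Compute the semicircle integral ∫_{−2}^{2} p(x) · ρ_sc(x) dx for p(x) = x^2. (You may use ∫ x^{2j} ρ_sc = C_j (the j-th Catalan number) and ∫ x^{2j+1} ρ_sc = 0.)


Write p(x) = Σ a_i x^i, split into monomials and integrate each against ρ_sc separately.
Using ∫ x^{2j} ρ_sc = C_j = (1/(j+1)) C(2j, j) (Catalan numbers) and ∫ x^{2j+1} ρ_sc = 0 (odd monomials vanish by symmetry):
  i = 2 (even): a_2 · C_{1} = 1 · 1 = 1

Summing the contributions: ∫_{−2}^{2} p(x) ρ_sc(x) dx = 1.


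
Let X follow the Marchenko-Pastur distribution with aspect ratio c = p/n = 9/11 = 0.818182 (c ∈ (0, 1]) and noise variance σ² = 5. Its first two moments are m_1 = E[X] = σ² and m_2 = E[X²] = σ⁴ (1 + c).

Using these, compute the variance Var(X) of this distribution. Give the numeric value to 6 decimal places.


m_1 = E[X] = σ² = 5, so m_1² = 25.
m_2 = E[X²] = σ⁴ (1 + c) = 25 · (1 + 0.818182) = 25 · 1.818182 = 45.454545.
(Note m_2 − m_1² simplifies to c · σ⁴ = 0.818182 · 25.)

Var(X) = m_2 − m_1² = 45.454545 − 25 = 20.454545.
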